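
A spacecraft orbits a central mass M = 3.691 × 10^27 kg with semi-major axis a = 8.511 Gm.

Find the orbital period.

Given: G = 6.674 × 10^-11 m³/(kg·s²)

Convert to SI: a = 8.511 Gm = 8.511e+09 m.
GM = G · M = 6.674e-11 · 3.691e+27 = 2.46337e+17 m³/s².
Kepler's third law: T = 2π √(a³ / GM).
Substituting a = 8.511e+09 m and GM = 2.46337e+17 m³/s²:
T = 2π √((8.511e+09)³ / 2.46337e+17) s
T ≈ 9.94e+06 s = 115 days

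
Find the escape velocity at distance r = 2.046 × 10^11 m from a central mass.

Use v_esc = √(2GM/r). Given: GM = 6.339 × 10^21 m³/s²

Escape velocity comes from setting total energy to zero: ½v² − GM/r = 0 ⇒ v_esc = √(2GM / r).
v_esc = √(2 · 6.339e+21 / 2.046e+11) m/s ≈ 2.489e+05 m/s = 248.9 km/s.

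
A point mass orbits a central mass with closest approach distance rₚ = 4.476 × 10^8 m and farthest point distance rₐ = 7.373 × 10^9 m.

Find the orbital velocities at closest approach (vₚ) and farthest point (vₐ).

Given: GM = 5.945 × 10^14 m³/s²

Use the vis-viva equation v² = GM(2/r − 1/a) with a = (rₚ + rₐ)/2 = (4.476e+08 + 7.373e+09)/2 = 3.9103e+09 m.
vₚ = √(GM · (2/rₚ − 1/a)) = √(5.945e+14 · (2/4.476e+08 − 1/3.9103e+09)) m/s ≈ 1583 m/s = 1.583 km/s.
vₐ = √(GM · (2/rₐ − 1/a)) = √(5.945e+14 · (2/7.373e+09 − 1/3.9103e+09)) m/s ≈ 96.07 m/s = 96.07 m/s.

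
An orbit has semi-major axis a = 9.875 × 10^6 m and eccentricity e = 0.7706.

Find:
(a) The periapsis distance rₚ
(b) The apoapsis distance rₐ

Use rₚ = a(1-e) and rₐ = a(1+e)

(a) rₚ = a(1 − e) = 9.875e+06 · (1 − 0.7706) = 9.875e+06 · 0.2294 ≈ 2.265e+06 m = 2.265 × 10^6 m.
(b) rₐ = a(1 + e) = 9.875e+06 · (1 + 0.7706) = 9.875e+06 · 1.7706 ≈ 1.748e+07 m = 1.748 × 10^7 m.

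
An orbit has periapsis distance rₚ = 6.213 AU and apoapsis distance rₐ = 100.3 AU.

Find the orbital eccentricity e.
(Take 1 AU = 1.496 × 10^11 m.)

Convert to SI: rₚ = 6.213 AU = 9.29465e+11 m; rₐ = 100.3 AU = 1.50049e+13 m.
e = (rₐ − rₚ) / (rₐ + rₚ).
e = (1.50049e+13 − 9.29465e+11) / (1.50049e+13 + 9.29465e+11) = 1.40754e+13 / 1.59343e+13 ≈ 0.8833.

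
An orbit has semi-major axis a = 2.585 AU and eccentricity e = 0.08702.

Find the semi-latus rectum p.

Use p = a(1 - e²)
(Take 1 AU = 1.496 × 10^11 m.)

Convert to SI: a = 2.585 AU = 3.86716e+11 m.
p = a (1 − e²).
p = 3.86716e+11 · (1 − (0.08702)²) = 3.86716e+11 · 0.992428 ≈ 3.838e+11 m = 2.565 AU.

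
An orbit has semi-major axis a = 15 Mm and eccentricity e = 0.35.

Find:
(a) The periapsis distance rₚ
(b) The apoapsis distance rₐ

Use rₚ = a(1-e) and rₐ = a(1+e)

Convert to SI: a = 15 Mm = 1.5e+07 m.
(a) rₚ = a(1 − e) = 1.5e+07 · (1 − 0.35) = 1.5e+07 · 0.65 ≈ 9.75e+06 m = 9.75 Mm.
(b) rₐ = a(1 + e) = 1.5e+07 · (1 + 0.35) = 1.5e+07 · 1.35 ≈ 2.025e+07 m = 20.25 Mm.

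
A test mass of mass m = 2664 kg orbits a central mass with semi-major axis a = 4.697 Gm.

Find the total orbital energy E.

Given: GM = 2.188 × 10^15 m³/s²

Convert to SI: a = 4.697 Gm = 4.697e+09 m.
E = −GMm / (2a).
E = −2.188e+15 · 2664 / (2 · 4.697e+09) J ≈ -6.205e+08 J = -620.5 MJ.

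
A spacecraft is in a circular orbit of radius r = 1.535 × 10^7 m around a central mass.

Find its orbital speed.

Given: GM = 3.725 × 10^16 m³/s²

For a circular orbit, gravity supplies the centripetal force, so v = √(GM / r).
v = √(3.725e+16 / 1.535e+07) m/s ≈ 4.926e+04 m/s = 49.26 km/s.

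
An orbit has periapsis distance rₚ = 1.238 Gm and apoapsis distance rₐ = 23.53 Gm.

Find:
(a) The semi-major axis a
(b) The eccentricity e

Convert to SI: rₚ = 1.238 Gm = 1.238e+09 m; rₐ = 23.53 Gm = 2.353e+10 m.
(a) a = (rₚ + rₐ) / 2 = (1.238e+09 + 2.353e+10) / 2 ≈ 1.238e+10 m = 12.38 Gm.
(b) e = (rₐ − rₚ) / (rₐ + rₚ) = (2.353e+10 − 1.238e+09) / (2.353e+10 + 1.238e+09) ≈ 0.9.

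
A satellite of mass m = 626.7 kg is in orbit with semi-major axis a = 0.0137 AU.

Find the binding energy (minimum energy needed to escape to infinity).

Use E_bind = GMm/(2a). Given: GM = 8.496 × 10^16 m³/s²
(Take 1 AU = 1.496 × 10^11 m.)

Convert to SI: a = 0.0137 AU = 2.04952e+09 m.
Total orbital energy is E = −GMm/(2a); binding energy is E_bind = −E = GMm/(2a).
E_bind = 8.496e+16 · 626.7 / (2 · 2.04952e+09) J ≈ 1.299e+10 J = 12.99 GJ.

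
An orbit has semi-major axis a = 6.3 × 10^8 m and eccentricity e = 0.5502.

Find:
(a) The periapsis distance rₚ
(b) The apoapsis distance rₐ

(a) rₚ = a(1 − e) = 6.3e+08 · (1 − 0.5502) = 6.3e+08 · 0.4498 ≈ 2.834e+08 m = 2.834 × 10^8 m.
(b) rₐ = a(1 + e) = 6.3e+08 · (1 + 0.5502) = 6.3e+08 · 1.5502 ≈ 9.766e+08 m = 9.766 × 10^8 m.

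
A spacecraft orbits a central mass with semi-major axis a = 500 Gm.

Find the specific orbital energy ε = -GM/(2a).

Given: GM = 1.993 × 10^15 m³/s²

Convert to SI: a = 500 Gm = 5e+11 m.
ε = −GM / (2a).
ε = −1.993e+15 / (2 · 5e+11) J/kg ≈ -1993 J/kg = -1.993 kJ/kg.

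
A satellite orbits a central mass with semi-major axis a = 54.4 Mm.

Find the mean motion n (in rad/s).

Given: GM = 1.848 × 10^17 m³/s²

Convert to SI: a = 54.4 Mm = 5.44e+07 m.
n = √(GM / a³).
n = √(1.848e+17 / (5.44e+07)³) rad/s ≈ 0.001071 rad/s.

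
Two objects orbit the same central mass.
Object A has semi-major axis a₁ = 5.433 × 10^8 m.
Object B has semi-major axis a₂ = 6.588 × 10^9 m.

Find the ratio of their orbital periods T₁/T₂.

From Kepler's third law, (T₁/T₂)² = (a₁/a₂)³, so T₁/T₂ = (a₁/a₂)^(3/2).
a₁/a₂ = 5.433e+08 / 6.588e+09 = 0.0824681.
T₁/T₂ = (0.0824681)^(3/2) ≈ 0.02368.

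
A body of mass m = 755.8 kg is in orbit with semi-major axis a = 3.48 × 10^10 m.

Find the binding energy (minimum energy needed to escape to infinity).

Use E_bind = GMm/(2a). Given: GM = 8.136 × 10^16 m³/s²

Total orbital energy is E = −GMm/(2a); binding energy is E_bind = −E = GMm/(2a).
E_bind = 8.136e+16 · 755.8 / (2 · 3.48e+10) J ≈ 8.835e+08 J = 883.5 MJ.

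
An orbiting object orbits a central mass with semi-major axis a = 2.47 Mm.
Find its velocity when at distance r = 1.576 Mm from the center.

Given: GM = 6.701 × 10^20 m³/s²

Convert to SI: a = 2.47 Mm = 2.47e+06 m; r = 1.576 Mm = 1.576e+06 m.
Vis-viva: v = √(GM · (2/r − 1/a)).
2/r − 1/a = 2/1.576e+06 − 1/2.47e+06 = 8.64177e-07 m⁻¹.
v = √(6.701e+20 · 8.64177e-07) m/s ≈ 2.406e+07 m/s = 2.406e+04 km/s.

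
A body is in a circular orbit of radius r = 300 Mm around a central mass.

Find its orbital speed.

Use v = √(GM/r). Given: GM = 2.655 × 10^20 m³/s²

Convert to SI: r = 300 Mm = 3e+08 m.
For a circular orbit, gravity supplies the centripetal force, so v = √(GM / r).
v = √(2.655e+20 / 3e+08) m/s ≈ 9.407e+05 m/s = 940.7 km/s.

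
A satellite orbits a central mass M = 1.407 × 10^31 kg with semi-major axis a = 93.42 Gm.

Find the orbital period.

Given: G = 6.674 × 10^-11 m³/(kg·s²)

Convert to SI: a = 93.42 Gm = 9.342e+10 m.
GM = G · M = 6.674e-11 · 1.407e+31 = 9.39032e+20 m³/s².
Kepler's third law: T = 2π √(a³ / GM).
Substituting a = 9.342e+10 m and GM = 9.39032e+20 m³/s²:
T = 2π √((9.342e+10)³ / 9.39032e+20) s
T ≈ 5.855e+06 s = 67.76 days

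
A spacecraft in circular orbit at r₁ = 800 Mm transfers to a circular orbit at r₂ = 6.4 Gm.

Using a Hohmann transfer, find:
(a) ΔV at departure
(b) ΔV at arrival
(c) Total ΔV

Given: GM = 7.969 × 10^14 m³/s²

Convert to SI: r₁ = 800 Mm = 8e+08 m; r₂ = 6.4 Gm = 6.4e+09 m.
Transfer semi-major axis: a_t = (r₁ + r₂)/2 = (8e+08 + 6.4e+09)/2 = 3.6e+09 m.
Circular speeds: v₁ = √(GM/r₁) = 998.061 m/s, v₂ = √(GM/r₂) = 352.868 m/s.
Transfer speeds (vis-viva v² = GM(2/r − 1/a_t)): v₁ᵗ = 1330.75 m/s, v₂ᵗ = 166.343 m/s.
(a) ΔV₁ = |v₁ᵗ − v₁| ≈ 332.7 m/s = 332.7 m/s.
(b) ΔV₂ = |v₂ − v₂ᵗ| ≈ 186.5 m/s = 186.5 m/s.
(c) ΔV_total = ΔV₁ + ΔV₂ ≈ 519.2 m/s = 519.2 m/s.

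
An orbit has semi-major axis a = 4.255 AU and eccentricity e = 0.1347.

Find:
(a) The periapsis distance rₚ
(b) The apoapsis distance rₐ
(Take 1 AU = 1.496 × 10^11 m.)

Convert to SI: a = 4.255 AU = 6.36548e+11 m.
(a) rₚ = a(1 − e) = 6.36548e+11 · (1 − 0.1347) = 6.36548e+11 · 0.8653 ≈ 5.508e+11 m = 3.682 AU.
(b) rₐ = a(1 + e) = 6.36548e+11 · (1 + 0.1347) = 6.36548e+11 · 1.1347 ≈ 7.223e+11 m = 4.828 AU.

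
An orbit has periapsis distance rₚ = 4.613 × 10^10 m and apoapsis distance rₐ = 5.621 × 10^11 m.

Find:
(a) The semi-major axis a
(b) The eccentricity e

(a) a = (rₚ + rₐ) / 2 = (4.613e+10 + 5.621e+11) / 2 ≈ 3.041e+11 m = 3.041 × 10^11 m.
(b) e = (rₐ − rₚ) / (rₐ + rₚ) = (5.621e+11 − 4.613e+10) / (5.621e+11 + 4.613e+10) ≈ 0.8483.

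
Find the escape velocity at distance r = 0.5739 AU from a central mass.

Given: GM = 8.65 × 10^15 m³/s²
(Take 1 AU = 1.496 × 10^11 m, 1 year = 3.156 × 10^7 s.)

Convert to SI: r = 0.5739 AU = 8.58554e+10 m.
Escape velocity comes from setting total energy to zero: ½v² − GM/r = 0 ⇒ v_esc = √(2GM / r).
v_esc = √(2 · 8.65e+15 / 8.58554e+10) m/s ≈ 448.9 m/s = 0.0947 AU/year.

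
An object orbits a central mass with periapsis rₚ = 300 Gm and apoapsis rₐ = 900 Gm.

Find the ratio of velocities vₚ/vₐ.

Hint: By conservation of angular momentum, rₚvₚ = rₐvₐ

Convert to SI: rₚ = 300 Gm = 3e+11 m; rₐ = 900 Gm = 9e+11 m.
Conservation of angular momentum gives rₚvₚ = rₐvₐ, so vₚ/vₐ = rₐ/rₚ.
vₚ/vₐ = 9e+11 / 3e+11 ≈ 3.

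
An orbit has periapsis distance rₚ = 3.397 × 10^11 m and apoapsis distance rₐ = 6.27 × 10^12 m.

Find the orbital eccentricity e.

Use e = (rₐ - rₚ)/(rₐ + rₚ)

e = (rₐ − rₚ) / (rₐ + rₚ).
e = (6.27e+12 − 3.397e+11) / (6.27e+12 + 3.397e+11) = 5.9303e+12 / 6.6097e+12 ≈ 0.8972.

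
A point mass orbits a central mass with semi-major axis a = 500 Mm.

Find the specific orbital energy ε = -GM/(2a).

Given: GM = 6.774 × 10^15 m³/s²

Convert to SI: a = 500 Mm = 5e+08 m.
ε = −GM / (2a).
ε = −6.774e+15 / (2 · 5e+08) J/kg ≈ -6.774e+06 J/kg = -6.774 MJ/kg.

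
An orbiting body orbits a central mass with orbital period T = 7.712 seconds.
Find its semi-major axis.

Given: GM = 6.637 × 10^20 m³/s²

Invert Kepler's third law: a = (GM · T² / (4π²))^(1/3).
Substituting T = 7.712 s and GM = 6.637e+20 m³/s²:
a = (6.637e+20 · (7.712)² / (4π²))^(1/3) m
a ≈ 1e+07 m = 10 Mm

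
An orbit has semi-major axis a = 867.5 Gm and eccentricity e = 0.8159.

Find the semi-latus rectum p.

Convert to SI: a = 867.5 Gm = 8.675e+11 m.
p = a (1 − e²).
p = 8.675e+11 · (1 − (0.8159)²) = 8.675e+11 · 0.334307 ≈ 2.9e+11 m = 290 Gm.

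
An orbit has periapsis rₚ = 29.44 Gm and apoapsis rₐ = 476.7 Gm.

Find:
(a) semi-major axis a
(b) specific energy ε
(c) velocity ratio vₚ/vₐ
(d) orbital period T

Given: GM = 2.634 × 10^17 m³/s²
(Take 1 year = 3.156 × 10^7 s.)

Convert to SI: rₚ = 29.44 Gm = 2.944e+10 m; rₐ = 476.7 Gm = 4.767e+11 m.
(a) a = (rₚ + rₐ)/2 = (2.944e+10 + 4.767e+11)/2 ≈ 2.531e+11 m
(b) With a = (rₚ + rₐ)/2 = 2.5307e+11 m, ε = −GM/(2a) = −2.634e+17/(2 · 2.5307e+11) J/kg ≈ -5.204e+05 J/kg
(c) Conservation of angular momentum (rₚvₚ = rₐvₐ) gives vₚ/vₐ = rₐ/rₚ = 4.767e+11/2.944e+10 ≈ 16.19
(d) With a = (rₚ + rₐ)/2 = 2.5307e+11 m, T = 2π √(a³/GM) = 2π √((2.5307e+11)³/2.634e+17) s ≈ 1.559e+09 s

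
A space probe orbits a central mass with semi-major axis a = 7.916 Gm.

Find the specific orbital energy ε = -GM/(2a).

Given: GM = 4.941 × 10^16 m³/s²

Convert to SI: a = 7.916 Gm = 7.916e+09 m.
ε = −GM / (2a).
ε = −4.941e+16 / (2 · 7.916e+09) J/kg ≈ -3.121e+06 J/kg = -3.121 MJ/kg.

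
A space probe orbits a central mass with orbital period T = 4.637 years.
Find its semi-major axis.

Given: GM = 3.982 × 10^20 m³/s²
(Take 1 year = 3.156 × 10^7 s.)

Convert to SI: T = 4.637 years = 1.46344e+08 s.
Invert Kepler's third law: a = (GM · T² / (4π²))^(1/3).
Substituting T = 1.46344e+08 s and GM = 3.982e+20 m³/s²:
a = (3.982e+20 · (1.46344e+08)² / (4π²))^(1/3) m
a ≈ 6e+11 m = 600 Gm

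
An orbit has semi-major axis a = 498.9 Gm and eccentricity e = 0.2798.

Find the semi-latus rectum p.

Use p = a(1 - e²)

Convert to SI: a = 498.9 Gm = 4.989e+11 m.
p = a (1 − e²).
p = 4.989e+11 · (1 − (0.2798)²) = 4.989e+11 · 0.921712 ≈ 4.598e+11 m = 459.8 Gm.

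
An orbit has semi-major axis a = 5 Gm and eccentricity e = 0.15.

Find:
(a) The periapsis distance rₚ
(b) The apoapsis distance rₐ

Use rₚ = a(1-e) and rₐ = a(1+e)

Convert to SI: a = 5 Gm = 5e+09 m.
(a) rₚ = a(1 − e) = 5e+09 · (1 − 0.15) = 5e+09 · 0.85 ≈ 4.25e+09 m = 4.25 Gm.
(b) rₐ = a(1 + e) = 5e+09 · (1 + 0.15) = 5e+09 · 1.15 ≈ 5.75e+09 m = 5.75 Gm.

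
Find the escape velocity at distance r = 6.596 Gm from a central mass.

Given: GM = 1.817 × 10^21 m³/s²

Convert to SI: r = 6.596 Gm = 6.596e+09 m.
Escape velocity comes from setting total energy to zero: ½v² − GM/r = 0 ⇒ v_esc = √(2GM / r).
v_esc = √(2 · 1.817e+21 / 6.596e+09) m/s ≈ 7.423e+05 m/s = 742.3 km/s.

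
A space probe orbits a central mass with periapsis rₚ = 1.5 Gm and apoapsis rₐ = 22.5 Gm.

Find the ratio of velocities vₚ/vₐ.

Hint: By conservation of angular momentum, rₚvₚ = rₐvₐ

Convert to SI: rₚ = 1.5 Gm = 1.5e+09 m; rₐ = 22.5 Gm = 2.25e+10 m.
Conservation of angular momentum gives rₚvₚ = rₐvₐ, so vₚ/vₐ = rₐ/rₚ.
vₚ/vₐ = 2.25e+10 / 1.5e+09 ≈ 15.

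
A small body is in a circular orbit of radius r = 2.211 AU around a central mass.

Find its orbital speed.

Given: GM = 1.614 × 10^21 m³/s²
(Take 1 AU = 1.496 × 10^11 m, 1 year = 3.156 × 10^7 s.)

Convert to SI: r = 2.211 AU = 3.30766e+11 m.
For a circular orbit, gravity supplies the centripetal force, so v = √(GM / r).
v = √(1.614e+21 / 3.30766e+11) m/s ≈ 6.985e+04 m/s = 14.74 AU/year.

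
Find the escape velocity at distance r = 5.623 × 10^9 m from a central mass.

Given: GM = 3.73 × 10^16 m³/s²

Escape velocity comes from setting total energy to zero: ½v² − GM/r = 0 ⇒ v_esc = √(2GM / r).
v_esc = √(2 · 3.73e+16 / 5.623e+09) m/s ≈ 3642 m/s = 3.642 km/s.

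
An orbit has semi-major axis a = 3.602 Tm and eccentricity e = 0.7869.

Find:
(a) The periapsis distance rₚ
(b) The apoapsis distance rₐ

Convert to SI: a = 3.602 Tm = 3.602e+12 m.
(a) rₚ = a(1 − e) = 3.602e+12 · (1 − 0.7869) = 3.602e+12 · 0.2131 ≈ 7.676e+11 m = 767.6 Gm.
(b) rₐ = a(1 + e) = 3.602e+12 · (1 + 0.7869) = 3.602e+12 · 1.7869 ≈ 6.436e+12 m = 6.436 Tm.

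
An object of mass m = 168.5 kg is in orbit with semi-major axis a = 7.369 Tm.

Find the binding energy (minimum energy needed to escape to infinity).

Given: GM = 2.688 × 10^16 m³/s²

Convert to SI: a = 7.369 Tm = 7.369e+12 m.
Total orbital energy is E = −GMm/(2a); binding energy is E_bind = −E = GMm/(2a).
E_bind = 2.688e+16 · 168.5 / (2 · 7.369e+12) J ≈ 3.073e+05 J = 307.3 kJ.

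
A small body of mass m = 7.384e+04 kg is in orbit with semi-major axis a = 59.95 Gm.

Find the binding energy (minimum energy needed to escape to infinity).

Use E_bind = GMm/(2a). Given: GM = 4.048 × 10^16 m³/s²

Convert to SI: a = 59.95 Gm = 5.995e+10 m.
Total orbital energy is E = −GMm/(2a); binding energy is E_bind = −E = GMm/(2a).
E_bind = 4.048e+16 · 7.384e+04 / (2 · 5.995e+10) J ≈ 2.493e+10 J = 24.93 GJ.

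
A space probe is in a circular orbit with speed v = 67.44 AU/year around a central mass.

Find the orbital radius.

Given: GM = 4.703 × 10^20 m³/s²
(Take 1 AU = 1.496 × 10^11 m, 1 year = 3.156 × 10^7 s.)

Convert to SI: v = 67.44 AU/year = 319678 m/s.
For a circular orbit, v² = GM / r, so r = GM / v².
r = 4.703e+20 / (319678)² m ≈ 4.602e+09 m = 0.03076 AU.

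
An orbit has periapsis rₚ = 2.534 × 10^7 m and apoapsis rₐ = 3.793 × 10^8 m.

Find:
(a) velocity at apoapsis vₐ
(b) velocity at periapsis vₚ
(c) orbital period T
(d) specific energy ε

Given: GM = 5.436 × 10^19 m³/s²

(a) With a = (rₚ + rₐ)/2 = 2.0232e+08 m, vₐ = √(GM (2/rₐ − 1/a)) = √(5.436e+19 · (2/3.793e+08 − 1/2.0232e+08)) m/s ≈ 1.34e+05 m/s
(b) With a = (rₚ + rₐ)/2 = 2.0232e+08 m, vₚ = √(GM (2/rₚ − 1/a)) = √(5.436e+19 · (2/2.534e+07 − 1/2.0232e+08)) m/s ≈ 2.005e+06 m/s
(c) With a = (rₚ + rₐ)/2 = 2.0232e+08 m, T = 2π √(a³/GM) = 2π √((2.0232e+08)³/5.436e+19) s ≈ 2452 s
(d) With a = (rₚ + rₐ)/2 = 2.0232e+08 m, ε = −GM/(2a) = −5.436e+19/(2 · 2.0232e+08) J/kg ≈ -1.343e+11 J/kg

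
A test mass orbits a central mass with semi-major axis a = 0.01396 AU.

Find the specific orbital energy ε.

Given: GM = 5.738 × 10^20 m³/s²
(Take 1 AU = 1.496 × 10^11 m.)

Convert to SI: a = 0.01396 AU = 2.08842e+09 m.
ε = −GM / (2a).
ε = −5.738e+20 / (2 · 2.08842e+09) J/kg ≈ -1.374e+11 J/kg = -137.4 GJ/kg.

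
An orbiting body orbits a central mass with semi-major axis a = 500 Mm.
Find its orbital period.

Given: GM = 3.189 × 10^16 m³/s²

Convert to SI: a = 500 Mm = 5e+08 m.
Kepler's third law: T = 2π √(a³ / GM).
Substituting a = 5e+08 m and GM = 3.189e+16 m³/s²:
T = 2π √((5e+08)³ / 3.189e+16) s
T ≈ 3.934e+05 s = 4.553 days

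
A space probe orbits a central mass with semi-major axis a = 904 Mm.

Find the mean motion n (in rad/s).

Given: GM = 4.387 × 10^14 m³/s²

Convert to SI: a = 904 Mm = 9.04e+08 m.
n = √(GM / a³).
n = √(4.387e+14 / (9.04e+08)³) rad/s ≈ 7.706e-07 rad/s.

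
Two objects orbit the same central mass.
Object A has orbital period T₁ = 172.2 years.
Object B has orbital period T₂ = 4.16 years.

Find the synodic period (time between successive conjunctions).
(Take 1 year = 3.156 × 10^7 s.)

Convert to SI: T₁ = 172.2 years = 5.43463e+09 s; T₂ = 4.16 years = 1.3129e+08 s.
T_syn = |T₁ · T₂ / (T₁ − T₂)|.
T_syn = |5.43463e+09 · 1.3129e+08 / (5.43463e+09 − 1.3129e+08)| s ≈ 1.345e+08 s = 4.263 years.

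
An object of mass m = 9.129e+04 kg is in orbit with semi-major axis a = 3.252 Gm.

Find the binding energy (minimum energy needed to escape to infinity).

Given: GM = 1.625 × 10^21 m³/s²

Convert to SI: a = 3.252 Gm = 3.252e+09 m.
Total orbital energy is E = −GMm/(2a); binding energy is E_bind = −E = GMm/(2a).
E_bind = 1.625e+21 · 9.129e+04 / (2 · 3.252e+09) J ≈ 2.281e+16 J = 22.81 PJ.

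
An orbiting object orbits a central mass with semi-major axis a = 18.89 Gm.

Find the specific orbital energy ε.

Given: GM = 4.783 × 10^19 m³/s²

Convert to SI: a = 18.89 Gm = 1.889e+10 m.
ε = −GM / (2a).
ε = −4.783e+19 / (2 · 1.889e+10) J/kg ≈ -1.266e+09 J/kg = -1.266 GJ/kg.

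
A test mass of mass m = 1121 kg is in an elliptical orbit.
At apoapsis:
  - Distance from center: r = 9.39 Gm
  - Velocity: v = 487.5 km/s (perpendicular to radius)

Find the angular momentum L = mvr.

Convert to SI: r = 9.39 Gm = 9.39e+09 m; v = 487.5 km/s = 487500 m/s.
Since v is perpendicular to r, L = m · v · r.
L = 1121 · 487500 · 9.39e+09 kg·m²/s ≈ 5.132e+18 kg·m²/s.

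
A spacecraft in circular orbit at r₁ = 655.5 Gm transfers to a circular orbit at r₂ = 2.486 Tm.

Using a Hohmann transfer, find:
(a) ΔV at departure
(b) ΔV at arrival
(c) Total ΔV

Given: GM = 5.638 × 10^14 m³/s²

Convert to SI: r₁ = 655.5 Gm = 6.555e+11 m; r₂ = 2.486 Tm = 2.486e+12 m.
Transfer semi-major axis: a_t = (r₁ + r₂)/2 = (6.555e+11 + 2.486e+12)/2 = 1.57075e+12 m.
Circular speeds: v₁ = √(GM/r₁) = 29.3276 m/s, v₂ = √(GM/r₂) = 15.0595 m/s.
Transfer speeds (vis-viva v² = GM(2/r − 1/a_t)): v₁ᵗ = 36.8955 m/s, v₂ᵗ = 9.72848 m/s.
(a) ΔV₁ = |v₁ᵗ − v₁| ≈ 7.568 m/s = 7.568 m/s.
(b) ΔV₂ = |v₂ − v₂ᵗ| ≈ 5.331 m/s = 5.331 m/s.
(c) ΔV_total = ΔV₁ + ΔV₂ ≈ 12.9 m/s = 12.9 m/s.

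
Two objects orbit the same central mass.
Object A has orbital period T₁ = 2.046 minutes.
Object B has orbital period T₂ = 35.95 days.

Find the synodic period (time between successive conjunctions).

Convert to SI: T₁ = 2.046 minutes = 122.76 s; T₂ = 35.95 days = 3.10608e+06 s.
T_syn = |T₁ · T₂ / (T₁ − T₂)|.
T_syn = |122.76 · 3.10608e+06 / (122.76 − 3.10608e+06)| s ≈ 122.8 s = 2.046 minutes.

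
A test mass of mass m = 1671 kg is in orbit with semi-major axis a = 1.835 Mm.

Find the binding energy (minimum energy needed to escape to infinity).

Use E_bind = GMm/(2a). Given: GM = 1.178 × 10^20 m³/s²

Convert to SI: a = 1.835 Mm = 1.835e+06 m.
Total orbital energy is E = −GMm/(2a); binding energy is E_bind = −E = GMm/(2a).
E_bind = 1.178e+20 · 1671 / (2 · 1.835e+06) J ≈ 5.364e+16 J = 53.64 PJ.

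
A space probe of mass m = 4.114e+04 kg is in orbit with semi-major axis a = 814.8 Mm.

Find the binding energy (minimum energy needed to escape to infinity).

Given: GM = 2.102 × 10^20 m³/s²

Convert to SI: a = 814.8 Mm = 8.148e+08 m.
Total orbital energy is E = −GMm/(2a); binding energy is E_bind = −E = GMm/(2a).
E_bind = 2.102e+20 · 4.114e+04 / (2 · 8.148e+08) J ≈ 5.307e+15 J = 5.307 PJ.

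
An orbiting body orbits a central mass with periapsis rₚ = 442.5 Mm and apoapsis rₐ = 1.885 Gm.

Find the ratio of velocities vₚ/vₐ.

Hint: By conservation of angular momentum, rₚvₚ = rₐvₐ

Convert to SI: rₚ = 442.5 Mm = 4.425e+08 m; rₐ = 1.885 Gm = 1.885e+09 m.
Conservation of angular momentum gives rₚvₚ = rₐvₐ, so vₚ/vₐ = rₐ/rₚ.
vₚ/vₐ = 1.885e+09 / 4.425e+08 ≈ 4.26.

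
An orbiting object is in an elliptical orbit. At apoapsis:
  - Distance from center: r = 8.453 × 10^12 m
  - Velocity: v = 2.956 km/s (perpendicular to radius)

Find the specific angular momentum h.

Convert to SI: v = 2.956 km/s = 2956 m/s.
With v perpendicular to r, h = r · v.
h = 8.453e+12 · 2956 m²/s ≈ 2.499e+16 m²/s.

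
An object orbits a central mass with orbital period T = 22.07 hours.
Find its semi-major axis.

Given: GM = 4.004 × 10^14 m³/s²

Convert to SI: T = 22.07 hours = 79452 s.
Invert Kepler's third law: a = (GM · T² / (4π²))^(1/3).
Substituting T = 79452 s and GM = 4.004e+14 m³/s²:
a = (4.004e+14 · (79452)² / (4π²))^(1/3) m
a ≈ 4.001e+07 m = 40.01 Mm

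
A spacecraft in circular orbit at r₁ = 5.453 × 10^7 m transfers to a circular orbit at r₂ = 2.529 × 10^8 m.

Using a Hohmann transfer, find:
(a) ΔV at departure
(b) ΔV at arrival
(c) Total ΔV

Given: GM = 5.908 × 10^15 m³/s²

Transfer semi-major axis: a_t = (r₁ + r₂)/2 = (5.453e+07 + 2.529e+08)/2 = 1.53715e+08 m.
Circular speeds: v₁ = √(GM/r₁) = 10408.8 m/s, v₂ = √(GM/r₂) = 4833.32 m/s.
Transfer speeds (vis-viva v² = GM(2/r − 1/a_t)): v₁ᵗ = 13351.2 m/s, v₂ᵗ = 2878.76 m/s.
(a) ΔV₁ = |v₁ᵗ − v₁| ≈ 2942 m/s = 2.942 km/s.
(b) ΔV₂ = |v₂ − v₂ᵗ| ≈ 1955 m/s = 1.955 km/s.
(c) ΔV_total = ΔV₁ + ΔV₂ ≈ 4897 m/s = 4.897 km/s.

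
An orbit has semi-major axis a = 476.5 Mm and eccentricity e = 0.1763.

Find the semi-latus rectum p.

Convert to SI: a = 476.5 Mm = 4.765e+08 m.
p = a (1 − e²).
p = 4.765e+08 · (1 − (0.1763)²) = 4.765e+08 · 0.968918 ≈ 4.617e+08 m = 461.7 Mm.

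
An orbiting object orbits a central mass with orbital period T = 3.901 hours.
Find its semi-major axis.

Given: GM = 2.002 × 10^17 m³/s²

Convert to SI: T = 3.901 hours = 14043.6 s.
Invert Kepler's third law: a = (GM · T² / (4π²))^(1/3).
Substituting T = 14043.6 s and GM = 2.002e+17 m³/s²:
a = (2.002e+17 · (14043.6)² / (4π²))^(1/3) m
a ≈ 1e+08 m = 100 Mm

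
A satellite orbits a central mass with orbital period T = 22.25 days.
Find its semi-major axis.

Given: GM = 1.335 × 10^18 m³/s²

Convert to SI: T = 22.25 days = 1.9224e+06 s.
Invert Kepler's third law: a = (GM · T² / (4π²))^(1/3).
Substituting T = 1.9224e+06 s and GM = 1.335e+18 m³/s²:
a = (1.335e+18 · (1.9224e+06)² / (4π²))^(1/3) m
a ≈ 5e+09 m = 5 Gm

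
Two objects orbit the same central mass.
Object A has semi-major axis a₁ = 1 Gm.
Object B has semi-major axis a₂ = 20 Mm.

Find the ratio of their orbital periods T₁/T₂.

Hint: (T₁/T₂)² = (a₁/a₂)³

Convert to SI: a₁ = 1 Gm = 1e+09 m; a₂ = 20 Mm = 2e+07 m.
From Kepler's third law, (T₁/T₂)² = (a₁/a₂)³, so T₁/T₂ = (a₁/a₂)^(3/2).
a₁/a₂ = 1e+09 / 2e+07 = 50.
T₁/T₂ = (50)^(3/2) ≈ 353.6.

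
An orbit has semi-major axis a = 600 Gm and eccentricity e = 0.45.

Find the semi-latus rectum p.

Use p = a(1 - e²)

Convert to SI: a = 600 Gm = 6e+11 m.
p = a (1 − e²).
p = 6e+11 · (1 − (0.45)²) = 6e+11 · 0.7975 ≈ 4.785e+11 m = 478.5 Gm.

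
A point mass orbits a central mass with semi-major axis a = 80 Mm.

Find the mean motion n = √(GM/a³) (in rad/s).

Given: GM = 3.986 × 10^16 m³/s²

Convert to SI: a = 80 Mm = 8e+07 m.
n = √(GM / a³).
n = √(3.986e+16 / (8e+07)³) rad/s ≈ 0.000279 rad/s.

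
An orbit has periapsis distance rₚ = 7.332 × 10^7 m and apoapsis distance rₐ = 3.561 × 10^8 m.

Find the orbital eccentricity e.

e = (rₐ − rₚ) / (rₐ + rₚ).
e = (3.561e+08 − 7.332e+07) / (3.561e+08 + 7.332e+07) = 2.8278e+08 / 4.2942e+08 ≈ 0.6585.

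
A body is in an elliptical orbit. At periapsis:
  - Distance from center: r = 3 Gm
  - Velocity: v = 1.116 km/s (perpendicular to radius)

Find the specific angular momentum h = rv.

Convert to SI: r = 3 Gm = 3e+09 m; v = 1.116 km/s = 1116 m/s.
With v perpendicular to r, h = r · v.
h = 3e+09 · 1116 m²/s ≈ 3.348e+12 m²/s.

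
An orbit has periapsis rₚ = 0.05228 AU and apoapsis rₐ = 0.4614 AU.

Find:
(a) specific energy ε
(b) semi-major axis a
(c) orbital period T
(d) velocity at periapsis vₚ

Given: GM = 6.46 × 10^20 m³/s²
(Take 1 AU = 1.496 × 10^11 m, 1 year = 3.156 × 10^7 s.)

Convert to SI: rₚ = 0.05228 AU = 7.82109e+09 m; rₐ = 0.4614 AU = 6.90254e+10 m.
(a) With a = (rₚ + rₐ)/2 = 3.84233e+10 m, ε = −GM/(2a) = −6.46e+20/(2 · 3.84233e+10) J/kg ≈ -8.406e+09 J/kg
(b) a = (rₚ + rₐ)/2 = (7.82109e+09 + 6.90254e+10)/2 ≈ 3.842e+10 m
(c) With a = (rₚ + rₐ)/2 = 3.84233e+10 m, T = 2π √(a³/GM) = 2π √((3.84233e+10)³/6.46e+20) s ≈ 1.862e+06 s
(d) With a = (rₚ + rₐ)/2 = 3.84233e+10 m, vₚ = √(GM (2/rₚ − 1/a)) = √(6.46e+20 · (2/7.82109e+09 − 1/3.84233e+10)) m/s ≈ 3.852e+05 m/s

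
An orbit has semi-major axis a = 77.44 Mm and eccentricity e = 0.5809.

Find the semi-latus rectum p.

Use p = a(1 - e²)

Convert to SI: a = 77.44 Mm = 7.744e+07 m.
p = a (1 − e²).
p = 7.744e+07 · (1 − (0.5809)²) = 7.744e+07 · 0.662555 ≈ 5.131e+07 m = 51.31 Mm.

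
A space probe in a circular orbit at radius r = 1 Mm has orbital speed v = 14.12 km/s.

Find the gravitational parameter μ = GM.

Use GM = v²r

Convert to SI: r = 1 Mm = 1e+06 m; v = 14.12 km/s = 14120 m/s.
For a circular orbit v² = GM/r, so GM = v² · r.
GM = (14120)² · 1e+06 m³/s² ≈ 1.994e+14 m³/s² = 1.994 × 10^14 m³/s².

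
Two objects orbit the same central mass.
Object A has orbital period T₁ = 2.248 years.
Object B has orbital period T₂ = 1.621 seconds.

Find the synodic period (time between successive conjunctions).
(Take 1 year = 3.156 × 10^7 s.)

Convert to SI: T₁ = 2.248 years = 7.09469e+07 s.
T_syn = |T₁ · T₂ / (T₁ − T₂)|.
T_syn = |7.09469e+07 · 1.621 / (7.09469e+07 − 1.621)| s ≈ 1.621 s = 1.621 seconds.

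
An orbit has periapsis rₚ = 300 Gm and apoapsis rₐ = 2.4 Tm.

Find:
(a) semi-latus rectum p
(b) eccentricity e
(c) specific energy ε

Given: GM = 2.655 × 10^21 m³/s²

Convert to SI: rₚ = 300 Gm = 3e+11 m; rₐ = 2.4 Tm = 2.4e+12 m.
(a) From a = (rₚ + rₐ)/2 = 1.35e+12 m and e = (rₐ − rₚ)/(rₐ + rₚ) = 0.777778, p = a(1 − e²) = 1.35e+12 · (1 − (0.777778)²) ≈ 5.333e+11 m
(b) e = (rₐ − rₚ)/(rₐ + rₚ) = (2.4e+12 − 3e+11)/(2.4e+12 + 3e+11) ≈ 0.7778
(c) With a = (rₚ + rₐ)/2 = 1.35e+12 m, ε = −GM/(2a) = −2.655e+21/(2 · 1.35e+12) J/kg ≈ -9.833e+08 J/kg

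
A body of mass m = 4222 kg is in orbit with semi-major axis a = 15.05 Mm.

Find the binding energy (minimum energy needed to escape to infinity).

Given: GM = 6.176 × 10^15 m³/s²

Convert to SI: a = 15.05 Mm = 1.505e+07 m.
Total orbital energy is E = −GMm/(2a); binding energy is E_bind = −E = GMm/(2a).
E_bind = 6.176e+15 · 4222 / (2 · 1.505e+07) J ≈ 8.663e+11 J = 866.3 GJ.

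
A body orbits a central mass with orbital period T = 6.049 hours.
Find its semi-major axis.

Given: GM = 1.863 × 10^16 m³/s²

Convert to SI: T = 6.049 hours = 21776.4 s.
Invert Kepler's third law: a = (GM · T² / (4π²))^(1/3).
Substituting T = 21776.4 s and GM = 1.863e+16 m³/s²:
a = (1.863e+16 · (21776.4)² / (4π²))^(1/3) m
a ≈ 6.071e+07 m = 60.71 Mm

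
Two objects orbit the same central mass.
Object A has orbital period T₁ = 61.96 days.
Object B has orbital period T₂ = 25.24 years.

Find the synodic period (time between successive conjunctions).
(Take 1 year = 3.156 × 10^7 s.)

Convert to SI: T₁ = 61.96 days = 5.35334e+06 s; T₂ = 25.24 years = 7.96574e+08 s.
T_syn = |T₁ · T₂ / (T₁ − T₂)|.
T_syn = |5.35334e+06 · 7.96574e+08 / (5.35334e+06 − 7.96574e+08)| s ≈ 5.39e+06 s = 62.38 days.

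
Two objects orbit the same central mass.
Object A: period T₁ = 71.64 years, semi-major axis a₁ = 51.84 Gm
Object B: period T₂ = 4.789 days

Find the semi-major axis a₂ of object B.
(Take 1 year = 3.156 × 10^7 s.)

Convert to SI: T₁ = 71.64 years = 2.26096e+09 s; a₁ = 51.84 Gm = 5.184e+10 m; T₂ = 4.789 days = 413770 s.
Kepler's third law: (T₁/T₂)² = (a₁/a₂)³ ⇒ a₂ = a₁ · (T₂/T₁)^(2/3).
T₂/T₁ = 413770 / 2.26096e+09 = 0.000183006.
a₂ = 5.184e+10 · (0.000183006)^(2/3) m ≈ 1.671e+08 m = 167.1 Mm.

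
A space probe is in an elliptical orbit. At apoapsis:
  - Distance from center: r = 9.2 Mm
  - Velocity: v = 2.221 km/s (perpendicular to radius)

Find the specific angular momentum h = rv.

Convert to SI: r = 9.2 Mm = 9.2e+06 m; v = 2.221 km/s = 2221 m/s.
With v perpendicular to r, h = r · v.
h = 9.2e+06 · 2221 m²/s ≈ 2.043e+10 m²/s.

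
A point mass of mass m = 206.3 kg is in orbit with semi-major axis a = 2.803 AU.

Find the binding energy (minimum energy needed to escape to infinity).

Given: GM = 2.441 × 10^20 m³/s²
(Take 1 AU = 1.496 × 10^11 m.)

Convert to SI: a = 2.803 AU = 4.19329e+11 m.
Total orbital energy is E = −GMm/(2a); binding energy is E_bind = −E = GMm/(2a).
E_bind = 2.441e+20 · 206.3 / (2 · 4.19329e+11) J ≈ 6.005e+10 J = 60.05 GJ.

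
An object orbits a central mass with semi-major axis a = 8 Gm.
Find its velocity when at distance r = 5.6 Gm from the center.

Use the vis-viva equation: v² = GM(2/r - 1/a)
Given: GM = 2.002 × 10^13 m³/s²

Convert to SI: a = 8 Gm = 8e+09 m; r = 5.6 Gm = 5.6e+09 m.
Vis-viva: v = √(GM · (2/r − 1/a)).
2/r − 1/a = 2/5.6e+09 − 1/8e+09 = 2.32143e-10 m⁻¹.
v = √(2.002e+13 · 2.32143e-10) m/s ≈ 68.17 m/s = 68.17 m/s.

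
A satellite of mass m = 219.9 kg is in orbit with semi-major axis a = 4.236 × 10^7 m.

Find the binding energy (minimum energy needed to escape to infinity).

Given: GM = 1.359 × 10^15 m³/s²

Total orbital energy is E = −GMm/(2a); binding energy is E_bind = −E = GMm/(2a).
E_bind = 1.359e+15 · 219.9 / (2 · 4.236e+07) J ≈ 3.527e+09 J = 3.527 GJ.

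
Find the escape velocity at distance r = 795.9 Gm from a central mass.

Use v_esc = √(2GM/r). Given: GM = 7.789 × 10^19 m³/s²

Convert to SI: r = 795.9 Gm = 7.959e+11 m.
Escape velocity comes from setting total energy to zero: ½v² − GM/r = 0 ⇒ v_esc = √(2GM / r).
v_esc = √(2 · 7.789e+19 / 7.959e+11) m/s ≈ 1.399e+04 m/s = 13.99 km/s.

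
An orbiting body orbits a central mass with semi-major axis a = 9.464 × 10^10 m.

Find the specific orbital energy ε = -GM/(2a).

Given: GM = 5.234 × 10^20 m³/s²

ε = −GM / (2a).
ε = −5.234e+20 / (2 · 9.464e+10) J/kg ≈ -2.765e+09 J/kg = -2.765 GJ/kg.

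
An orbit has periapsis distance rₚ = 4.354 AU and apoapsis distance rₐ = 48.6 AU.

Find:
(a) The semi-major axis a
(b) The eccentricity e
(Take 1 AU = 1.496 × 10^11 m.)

Convert to SI: rₚ = 4.354 AU = 6.51358e+11 m; rₐ = 48.6 AU = 7.27056e+12 m.
(a) a = (rₚ + rₐ) / 2 = (6.51358e+11 + 7.27056e+12) / 2 ≈ 3.961e+12 m = 26.48 AU.
(b) e = (rₐ − rₚ) / (rₐ + rₚ) = (7.27056e+12 − 6.51358e+11) / (7.27056e+12 + 6.51358e+11) ≈ 0.8356.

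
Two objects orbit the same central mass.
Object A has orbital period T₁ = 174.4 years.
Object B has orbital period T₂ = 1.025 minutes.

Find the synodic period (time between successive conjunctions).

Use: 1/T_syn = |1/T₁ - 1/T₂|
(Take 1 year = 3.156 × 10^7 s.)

Convert to SI: T₁ = 174.4 years = 5.50406e+09 s; T₂ = 1.025 minutes = 61.5 s.
T_syn = |T₁ · T₂ / (T₁ − T₂)|.
T_syn = |5.50406e+09 · 61.5 / (5.50406e+09 − 61.5)| s ≈ 61.5 s = 1.025 minutes.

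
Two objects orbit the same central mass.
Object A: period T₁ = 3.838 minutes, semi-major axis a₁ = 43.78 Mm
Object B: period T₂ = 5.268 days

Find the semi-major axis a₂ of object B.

Convert to SI: T₁ = 3.838 minutes = 230.28 s; a₁ = 43.78 Mm = 4.378e+07 m; T₂ = 5.268 days = 455155 s.
Kepler's third law: (T₁/T₂)² = (a₁/a₂)³ ⇒ a₂ = a₁ · (T₂/T₁)^(2/3).
T₂/T₁ = 455155 / 230.28 = 1976.53.
a₂ = 4.378e+07 · (1976.53)^(2/3) m ≈ 6.895e+09 m = 6.895 Gm.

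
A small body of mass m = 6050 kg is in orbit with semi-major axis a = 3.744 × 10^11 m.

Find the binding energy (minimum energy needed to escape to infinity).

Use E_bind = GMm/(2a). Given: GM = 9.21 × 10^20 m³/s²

Total orbital energy is E = −GMm/(2a); binding energy is E_bind = −E = GMm/(2a).
E_bind = 9.21e+20 · 6050 / (2 · 3.744e+11) J ≈ 7.441e+12 J = 7.441 TJ.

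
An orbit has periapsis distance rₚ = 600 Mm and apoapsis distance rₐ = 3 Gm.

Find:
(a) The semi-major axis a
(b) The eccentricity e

Convert to SI: rₚ = 600 Mm = 6e+08 m; rₐ = 3 Gm = 3e+09 m.
(a) a = (rₚ + rₐ) / 2 = (6e+08 + 3e+09) / 2 ≈ 1.8e+09 m = 1.8 Gm.
(b) e = (rₐ − rₚ) / (rₐ + rₚ) = (3e+09 − 6e+08) / (3e+09 + 6e+08) ≈ 0.6667.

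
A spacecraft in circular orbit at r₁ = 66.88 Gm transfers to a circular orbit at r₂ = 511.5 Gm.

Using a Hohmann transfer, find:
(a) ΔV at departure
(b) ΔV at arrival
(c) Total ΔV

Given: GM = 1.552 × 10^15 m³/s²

Convert to SI: r₁ = 66.88 Gm = 6.688e+10 m; r₂ = 511.5 Gm = 5.115e+11 m.
Transfer semi-major axis: a_t = (r₁ + r₂)/2 = (6.688e+10 + 5.115e+11)/2 = 2.8919e+11 m.
Circular speeds: v₁ = √(GM/r₁) = 152.334 m/s, v₂ = √(GM/r₂) = 55.0837 m/s.
Transfer speeds (vis-viva v² = GM(2/r − 1/a_t)): v₁ᵗ = 202.595 m/s, v₂ᵗ = 26.4899 m/s.
(a) ΔV₁ = |v₁ᵗ − v₁| ≈ 50.26 m/s = 50.26 m/s.
(b) ΔV₂ = |v₂ − v₂ᵗ| ≈ 28.59 m/s = 28.59 m/s.
(c) ΔV_total = ΔV₁ + ΔV₂ ≈ 78.85 m/s = 78.85 m/s.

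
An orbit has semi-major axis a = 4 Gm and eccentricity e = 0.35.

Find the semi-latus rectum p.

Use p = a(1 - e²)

Convert to SI: a = 4 Gm = 4e+09 m.
p = a (1 − e²).
p = 4e+09 · (1 − (0.35)²) = 4e+09 · 0.8775 ≈ 3.51e+09 m = 3.51 Gm.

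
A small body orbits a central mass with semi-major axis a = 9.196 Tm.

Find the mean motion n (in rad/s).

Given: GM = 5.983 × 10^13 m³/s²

Convert to SI: a = 9.196 Tm = 9.196e+12 m.
n = √(GM / a³).
n = √(5.983e+13 / (9.196e+12)³) rad/s ≈ 2.774e-13 rad/s.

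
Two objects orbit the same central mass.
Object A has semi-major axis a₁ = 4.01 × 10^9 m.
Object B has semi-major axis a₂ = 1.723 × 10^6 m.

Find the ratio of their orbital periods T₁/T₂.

From Kepler's third law, (T₁/T₂)² = (a₁/a₂)³, so T₁/T₂ = (a₁/a₂)^(3/2).
a₁/a₂ = 4.01e+09 / 1.723e+06 = 2327.34.
T₁/T₂ = (2327.34)^(3/2) ≈ 1.123e+05.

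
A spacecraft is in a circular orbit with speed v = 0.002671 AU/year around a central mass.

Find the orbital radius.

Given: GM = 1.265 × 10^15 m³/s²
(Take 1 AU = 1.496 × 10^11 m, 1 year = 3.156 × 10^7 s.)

Convert to SI: v = 0.002671 AU/year = 12.661 m/s.
For a circular orbit, v² = GM / r, so r = GM / v².
r = 1.265e+15 / (12.661)² m ≈ 7.891e+12 m = 52.75 AU.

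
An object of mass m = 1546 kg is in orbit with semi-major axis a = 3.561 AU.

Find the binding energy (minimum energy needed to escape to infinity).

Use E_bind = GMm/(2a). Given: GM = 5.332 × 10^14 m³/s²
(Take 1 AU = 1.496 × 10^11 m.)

Convert to SI: a = 3.561 AU = 5.32726e+11 m.
Total orbital energy is E = −GMm/(2a); binding energy is E_bind = −E = GMm/(2a).
E_bind = 5.332e+14 · 1546 / (2 · 5.32726e+11) J ≈ 7.737e+05 J = 773.7 kJ.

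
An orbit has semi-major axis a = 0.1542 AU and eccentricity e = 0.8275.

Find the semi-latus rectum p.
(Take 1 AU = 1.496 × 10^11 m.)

Convert to SI: a = 0.1542 AU = 2.30683e+10 m.
p = a (1 − e²).
p = 2.30683e+10 · (1 − (0.8275)²) = 2.30683e+10 · 0.315244 ≈ 7.272e+09 m = 0.04861 AU.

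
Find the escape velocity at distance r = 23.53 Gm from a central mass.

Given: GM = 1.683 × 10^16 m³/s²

Convert to SI: r = 23.53 Gm = 2.353e+10 m.
Escape velocity comes from setting total energy to zero: ½v² − GM/r = 0 ⇒ v_esc = √(2GM / r).
v_esc = √(2 · 1.683e+16 / 2.353e+10) m/s ≈ 1196 m/s = 1.196 km/s.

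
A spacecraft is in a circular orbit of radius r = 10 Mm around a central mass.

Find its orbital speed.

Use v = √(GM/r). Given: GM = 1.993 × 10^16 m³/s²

Convert to SI: r = 10 Mm = 1e+07 m.
For a circular orbit, gravity supplies the centripetal force, so v = √(GM / r).
v = √(1.993e+16 / 1e+07) m/s ≈ 4.464e+04 m/s = 44.64 km/s.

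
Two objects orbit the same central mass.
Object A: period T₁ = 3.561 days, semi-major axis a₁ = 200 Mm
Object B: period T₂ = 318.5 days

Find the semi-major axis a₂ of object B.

Convert to SI: T₁ = 3.561 days = 307670 s; a₁ = 200 Mm = 2e+08 m; T₂ = 318.5 days = 2.75184e+07 s.
Kepler's third law: (T₁/T₂)² = (a₁/a₂)³ ⇒ a₂ = a₁ · (T₂/T₁)^(2/3).
T₂/T₁ = 2.75184e+07 / 307670 = 89.4412.
a₂ = 2e+08 · (89.4412)^(2/3) m ≈ 4e+09 m = 4 Gm.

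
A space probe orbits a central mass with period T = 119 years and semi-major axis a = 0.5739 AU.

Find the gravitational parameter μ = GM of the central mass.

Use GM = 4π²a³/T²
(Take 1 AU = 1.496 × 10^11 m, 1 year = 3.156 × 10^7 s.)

Convert to SI: T = 119 years = 3.75564e+09 s; a = 0.5739 AU = 8.58554e+10 m.
GM = 4π² · a³ / T².
GM = 4π² · (8.58554e+10)³ / (3.75564e+09)² m³/s² ≈ 1.771e+15 m³/s² = 1.771 × 10^15 m³/s².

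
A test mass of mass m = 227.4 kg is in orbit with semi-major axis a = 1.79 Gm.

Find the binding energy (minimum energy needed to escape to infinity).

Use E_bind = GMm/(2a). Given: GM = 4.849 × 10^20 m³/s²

Convert to SI: a = 1.79 Gm = 1.79e+09 m.
Total orbital energy is E = −GMm/(2a); binding energy is E_bind = −E = GMm/(2a).
E_bind = 4.849e+20 · 227.4 / (2 · 1.79e+09) J ≈ 3.08e+13 J = 30.8 TJ.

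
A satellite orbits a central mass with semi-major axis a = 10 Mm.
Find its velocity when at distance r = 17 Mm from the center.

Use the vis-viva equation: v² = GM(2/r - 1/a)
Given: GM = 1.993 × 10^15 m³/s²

Convert to SI: a = 10 Mm = 1e+07 m; r = 17 Mm = 1.7e+07 m.
Vis-viva: v = √(GM · (2/r − 1/a)).
2/r − 1/a = 2/1.7e+07 − 1/1e+07 = 1.76471e-08 m⁻¹.
v = √(1.993e+15 · 1.76471e-08) m/s ≈ 5930 m/s = 5.93 km/s.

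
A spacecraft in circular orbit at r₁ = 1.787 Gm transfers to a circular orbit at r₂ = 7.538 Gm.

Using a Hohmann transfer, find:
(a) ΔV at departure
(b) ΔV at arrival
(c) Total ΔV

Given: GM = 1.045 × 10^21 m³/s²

Convert to SI: r₁ = 1.787 Gm = 1.787e+09 m; r₂ = 7.538 Gm = 7.538e+09 m.
Transfer semi-major axis: a_t = (r₁ + r₂)/2 = (1.787e+09 + 7.538e+09)/2 = 4.6625e+09 m.
Circular speeds: v₁ = √(GM/r₁) = 764708 m/s, v₂ = √(GM/r₂) = 372332 m/s.
Transfer speeds (vis-viva v² = GM(2/r − 1/a_t)): v₁ᵗ = 972332 m/s, v₂ᵗ = 230506 m/s.
(a) ΔV₁ = |v₁ᵗ − v₁| ≈ 2.076e+05 m/s = 207.6 km/s.
(b) ΔV₂ = |v₂ − v₂ᵗ| ≈ 1.418e+05 m/s = 141.8 km/s.
(c) ΔV_total = ΔV₁ + ΔV₂ ≈ 3.494e+05 m/s = 349.4 km/s.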